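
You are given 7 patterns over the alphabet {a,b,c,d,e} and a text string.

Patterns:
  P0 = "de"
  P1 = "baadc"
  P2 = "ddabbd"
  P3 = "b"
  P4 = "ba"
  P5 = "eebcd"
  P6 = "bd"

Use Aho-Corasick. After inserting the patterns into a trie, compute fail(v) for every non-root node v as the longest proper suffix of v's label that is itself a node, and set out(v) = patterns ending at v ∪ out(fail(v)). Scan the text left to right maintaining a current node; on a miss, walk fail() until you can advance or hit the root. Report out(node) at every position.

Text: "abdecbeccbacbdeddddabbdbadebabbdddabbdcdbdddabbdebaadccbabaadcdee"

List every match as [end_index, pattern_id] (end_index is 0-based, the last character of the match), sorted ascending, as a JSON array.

Construct AC machine:
Trie (insert patterns):
  0='ε' goto b→3 d→1 e→13
  1='d' goto d→8 e→2
  2='de' goto ·  [P0 ends]
  3='b' goto a→4 d→18  [P3 ends]
  4='ba' goto a→5  [P4 ends]
  5='baa' goto d→6
  6='baad' goto c→7
  7='baadc' goto ·  [P1 ends]
  8='dd' goto a→9
  9='dda' goto b→10
  10='ddab' goto b→11
  11='ddabb' goto d→12
  12='ddabbd' goto ·  [P2 ends]
  13='e' goto e→14
  14='ee' goto b→15
  15='eeb' goto c→16
  16='eebc' goto d→17
  17='eebcd' goto ·  [P5 ends]
  18='bd' goto ·  [P6 ends]

Failure links (BFS by depth):
  fail(1) 'd': from fail(0)=0 chase 'd': 0 ⇒ 0;  out=∅∪out(0)=∅
  fail(3) 'b': from fail(0)=0 chase 'b': 0 ⇒ 0;  out={3}∪out(0)={3}
  fail(13) 'e': from fail(0)=0 chase 'e': 0 ⇒ 0;  out=∅∪out(0)=∅
  fail(2) 'de': from fail(1)=0 chase 'e': 0 ⇒ 13;  out={0}∪out(13)={0}
  fail(4) 'ba': from fail(3)=0 chase 'a': 0 ⇒ 0;  out={4}∪out(0)={4}
  fail(8) 'dd': from fail(1)=0 chase 'd': 0 ⇒ 1;  out=∅∪out(1)=∅
  fail(14) 'ee': from fail(13)=0 chase 'e': 0 ⇒ 13;  out=∅∪out(13)=∅
  fail(18) 'bd': from fail(3)=0 chase 'd': 0 ⇒ 1;  out={6}∪out(1)={6}
  fail(5) 'baa': from fail(4)=0 chase 'a': 0 ⇒ 0;  out=∅∪out(0)=∅
  fail(9) 'dda': from fail(8)=1 chase 'a': 1→0 ⇒ 0;  out=∅∪out(0)=∅
  fail(15) 'eeb': from fail(14)=13 chase 'b': 13→0 ⇒ 3;  out=∅∪out(3)={3}
  fail(6) 'baad': from fail(5)=0 chase 'd': 0 ⇒ 1;  out=∅∪out(1)=∅
  fail(10) 'ddab': from fail(9)=0 chase 'b': 0 ⇒ 3;  out=∅∪out(3)={3}
  fail(16) 'eebc': from fail(15)=3 chase 'c': 3→0 ⇒ 0;  out=∅∪out(0)=∅
  fail(7) 'baadc': from fail(6)=1 chase 'c': 1→0 ⇒ 0;  out={1}∪out(0)={1}
  fail(11) 'ddabb': from fail(10)=3 chase 'b': 3→0 ⇒ 3;  out=∅∪out(3)={3}
  fail(17) 'eebcd': from fail(16)=0 chase 'd': 0 ⇒ 1;  out={5}∪out(1)={5}
  fail(12) 'ddabbd': from fail(11)=3 chase 'd': 3 ⇒ 18;  out={2}∪out(18)={2,6}

Run:
[0] read 'a'  n0⇒n0
[1] read 'b'  n0⇒n3  ** P3@[1:1]
[2] read 'd'  n3⇒n18  ** P6@[1:2]
[3] read 'e'  n18⇒n2 ·f  ** P0@[2:3]
[4] read 'c'  n2⇒n0 ·f
[5] read 'b'  n0⇒n3  ** P3@[5:5]
[6] read 'e'  n3⇒n13 ·f
[7] read 'c'  n13⇒n0 ·f
[8] read 'c'  n0⇒n0
[9] read 'b'  n0⇒n3  ** P3@[9:9]
[10] read 'a'  n3⇒n4  ** P4@[9:10]
[11] read 'c'  n4⇒n0 ·f
[12] read 'b'  n0⇒n3  ** P3@[12:12]
[13] read 'd'  n3⇒n18  ** P6@[12:13]
[14] read 'e'  n18⇒n2 ·f  ** P0@[13:14]
[15] read 'd'  n2⇒n1 ·f
[16] read 'd'  n1⇒n8
[17] read 'd'  n8⇒n8 ·f
[18] read 'd'  n8⇒n8 ·f
[19] read 'a'  n8⇒n9
[20] read 'b'  n9⇒n10  ** P3@[20:20]
[21] read 'b'  n10⇒n11  ** P3@[21:21]
[22] read 'd'  n11⇒n12  ** P2@[17:22],P6@[21:22]
[23] read 'b'  n12⇒n3 ·f  ** P3@[23:23]
[24] read 'a'  n3⇒n4  ** P4@[23:24]
[25] read 'd'  n4⇒n1 ·f
[26] read 'e'  n1⇒n2  ** P0@[25:26]
[27] read 'b'  n2⇒n3 ·f  ** P3@[27:27]
[28] read 'a'  n3⇒n4  ** P4@[27:28]
[29] read 'b'  n4⇒n3 ·f  ** P3@[29:29]
[30] read 'b'  n3⇒n3 ·f  ** P3@[30:30]
[31] read 'd'  n3⇒n18  ** P6@[30:31]
[32] read 'd'  n18⇒n8 ·f
[33] read 'd'  n8⇒n8 ·f
[34] read 'a'  n8⇒n9
[35] read 'b'  n9⇒n10  ** P3@[35:35]
[36] read 'b'  n10⇒n11  ** P3@[36:36]
[37] read 'd'  n11⇒n12  ** P2@[32:37],P6@[36:37]
[38] read 'c'  n12⇒n0 ·f
[39] read 'd'  n0⇒n1
[40] read 'b'  n1⇒n3 ·f  ** P3@[40:40]
[41] read 'd'  n3⇒n18  ** P6@[40:41]
[42] read 'd'  n18⇒n8 ·f
[43] read 'd'  n8⇒n8 ·f
[44] read 'a'  n8⇒n9
[45] read 'b'  n9⇒n10  ** P3@[45:45]
[46] read 'b'  n10⇒n11  ** P3@[46:46]
[47] read 'd'  n11⇒n12  ** P2@[42:47],P6@[46:47]
[48] read 'e'  n12⇒n2 ·f  ** P0@[47:48]
[49] read 'b'  n2⇒n3 ·f  ** P3@[49:49]
[50] read 'a'  n3⇒n4  ** P4@[49:50]
[51] read 'a'  n4⇒n5
[52] read 'd'  n5⇒n6
[53] read 'c'  n6⇒n7  ** P1@[49:53]
[54] read 'c'  n7⇒n0 ·f
[55] read 'b'  n0⇒n3  ** P3@[55:55]
[56] read 'a'  n3⇒n4  ** P4@[55:56]
[57] read 'b'  n4⇒n3 ·f  ** P3@[57:57]
[58] read 'a'  n3⇒n4  ** P4@[57:58]
[59] read 'a'  n4⇒n5
[60] read 'd'  n5⇒n6
[61] read 'c'  n6⇒n7  ** P1@[57:61]
[62] read 'd'  n7⇒n1 ·f
[63] read 'e'  n1⇒n2  ** P0@[62:63]
[64] read 'e'  n2⇒n14 ·f

All matches (sorted): [[1,3],[2,6],[3,0],[5,3],[9,3],[10,4],[12,3],[13,6],[14,0],[20,3],[21,3],[22,2],[22,6],[23,3],[24,4],[26,0],[27,3],[28,4],[29,3],[30,3],[31,6],[35,3],[36,3],[37,2],[37,6],[40,3],[41,6],[45,3],[46,3],[47,2],[47,6],[48,0],[49,3],[50,4],[53,1],[55,3],[56,4],[57,3],[58,4],[61,1],[63,0]]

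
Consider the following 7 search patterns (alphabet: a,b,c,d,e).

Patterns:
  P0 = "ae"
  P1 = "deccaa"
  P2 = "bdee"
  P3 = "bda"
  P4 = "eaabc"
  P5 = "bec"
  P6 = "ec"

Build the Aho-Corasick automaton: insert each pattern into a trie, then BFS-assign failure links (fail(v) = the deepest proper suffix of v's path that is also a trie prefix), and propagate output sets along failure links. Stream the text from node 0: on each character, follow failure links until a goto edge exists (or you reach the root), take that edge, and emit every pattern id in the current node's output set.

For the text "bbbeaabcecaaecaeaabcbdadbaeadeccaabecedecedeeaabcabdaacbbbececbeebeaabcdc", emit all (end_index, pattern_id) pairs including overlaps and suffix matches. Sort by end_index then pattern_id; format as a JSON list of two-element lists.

Build automaton:
Trie (insert patterns):
  0='ε' goto a→1 b→9 d→3 e→14
  1='a' goto e→2
  2='ae' goto ·  [P0 ends]
  3='d' goto e→4
  4='de' goto c→5
  5='dec' goto c→6
  6='decc' goto a→7
  7='decca' goto a→8
  8='deccaa' goto ·  [P1 ends]
  9='b' goto d→10 e→19
  10='bd' goto a→13 e→11
  11='bde' goto e→12
  12='bdee' goto ·  [P2 ends]
  13='bda' goto ·  [P3 ends]
  14='e' goto a→15 c→21
  15='ea' goto a→16
  16='eaa' goto b→17
  17='eaab' goto c→18
  18='eaabc' goto ·  [P4 ends]
  19='be' goto c→20
  20='bec' goto ·  [P5 ends]
  21='ec' goto ·  [P6 ends]

BFS fail/out derivation:
  n1('a'): parent n0 fail=0; on 'a' 0 → fail=0;  out ∅∪∅=∅
  n3('d'): parent n0 fail=0; on 'd' 0 → fail=0;  out ∅∪∅=∅
  n9('b'): parent n0 fail=0; on 'b' 0 → fail=0;  out ∅∪∅=∅
  n14('e'): parent n0 fail=0; on 'e' 0 → fail=0;  out ∅∪∅=∅
  n2('ae'): parent n1 fail=0; on 'e' 0 → fail=14;  out {0}∪∅={0}
  n4('de'): parent n3 fail=0; on 'e' 0 → fail=14;  out ∅∪∅=∅
  n10('bd'): parent n9 fail=0; on 'd' 0 → fail=3;  out ∅∪∅=∅
  n15('ea'): parent n14 fail=0; on 'a' 0 → fail=1;  out ∅∪∅=∅
  n19('be'): parent n9 fail=0; on 'e' 0 → fail=14;  out ∅∪∅=∅
  n21('ec'): parent n14 fail=0; on 'c' 0 → fail=0;  out {6}∪∅={6}
  n5('dec'): parent n4 fail=14; on 'c' 14 → fail=21;  out ∅∪{6}={6}
  n11('bde'): parent n10 fail=3; on 'e' 3 → fail=4;  out ∅∪∅=∅
  n13('bda'): parent n10 fail=3; on 'a' 3→0 → fail=1;  out {3}∪∅={3}
  n16('eaa'): parent n15 fail=1; on 'a' 1→0 → fail=1;  out ∅∪∅=∅
  n20('bec'): parent n19 fail=14; on 'c' 14 → fail=21;  out {5}∪{6}={5,6}
  n6('decc'): parent n5 fail=21; on 'c' 21→0 → fail=0;  out ∅∪∅=∅
  n12('bdee'): parent n11 fail=4; on 'e' 4→14→0 → fail=14;  out {2}∪∅={2}
  n17('eaab'): parent n16 fail=1; on 'b' 1→0 → fail=9;  out ∅∪∅=∅
  n7('decca'): parent n6 fail=0; on 'a' 0 → fail=1;  out ∅∪∅=∅
  n18('eaabc'): parent n17 fail=9; on 'c' 9→0 → fail=0;  out {4}∪∅={4}
  n8('deccaa'): parent n7 fail=1; on 'a' 1→0 → fail=1;  out {1}∪∅={1}

Scan:
pos 0 'b': at 9
pos 1 'b': at 9 (fail-walked)
pos 2 'b': at 9 (fail-walked)
pos 3 'e': at 19
pos 4 'a': at 15 (fail-walked)
pos 5 'a': at 16
pos 6 'b': at 17
pos 7 'c': at 18  ** P4@[3:7]
pos 8 'e': at 14 (fail-walked)
pos 9 'c': at 21  ** P6@[8:9]
pos 10 'a': at 1 (fail-walked)
pos 11 'a': at 1 (fail-walked)
pos 12 'e': at 2  ** P0@[11:12]
pos 13 'c': at 21 (fail-walked)  ** P6@[12:13]
pos 14 'a': at 1 (fail-walked)
pos 15 'e': at 2  ** P0@[14:15]
pos 16 'a': at 15 (fail-walked)
pos 17 'a': at 16
pos 18 'b': at 17
pos 19 'c': at 18  ** P4@[15:19]
pos 20 'b': at 9 (fail-walked)
pos 21 'd': at 10
pos 22 'a': at 13  ** P3@[20:22]
pos 23 'd': at 3 (fail-walked)
pos 24 'b': at 9 (fail-walked)
pos 25 'a': at 1 (fail-walked)
pos 26 'e': at 2  ** P0@[25:26]
pos 27 'a': at 15 (fail-walked)
pos 28 'd': at 3 (fail-walked)
pos 29 'e': at 4
pos 30 'c': at 5  ** P6@[29:30]
pos 31 'c': at 6
pos 32 'a': at 7
pos 33 'a': at 8  ** P1@[28:33]
pos 34 'b': at 9 (fail-walked)
pos 35 'e': at 19
pos 36 'c': at 20  ** P5@[34:36],P6@[35:36]
pos 37 'e': at 14 (fail-walked)
pos 38 'd': at 3 (fail-walked)
pos 39 'e': at 4
pos 40 'c': at 5  ** P6@[39:40]
pos 41 'e': at 14 (fail-walked)
pos 42 'd': at 3 (fail-walked)
pos 43 'e': at 4
pos 44 'e': at 14 (fail-walked)
pos 45 'a': at 15
pos 46 'a': at 16
pos 47 'b': at 17
pos 48 'c': at 18  ** P4@[44:48]
pos 49 'a': at 1 (fail-walked)
pos 50 'b': at 9 (fail-walked)
pos 51 'd': at 10
pos 52 'a': at 13  ** P3@[50:52]
pos 53 'a': at 1 (fail-walked)
pos 54 'c': at 0 (fail-walked)
pos 55 'b': at 9
pos 56 'b': at 9 (fail-walked)
pos 57 'b': at 9 (fail-walked)
pos 58 'e': at 19
pos 59 'c': at 20  ** P5@[57:59],P6@[58:59]
pos 60 'e': at 14 (fail-walked)
pos 61 'c': at 21  ** P6@[60:61]
pos 62 'b': at 9 (fail-walked)
pos 63 'e': at 19
pos 64 'e': at 14 (fail-walked)
pos 65 'b': at 9 (fail-walked)
pos 66 'e': at 19
pos 67 'a': at 15 (fail-walked)
pos 68 'a': at 16
pos 69 'b': at 17
pos 70 'c': at 18  ** P4@[66:70]
pos 71 'd': at 3 (fail-walked)
pos 72 'c': at 0 (fail-walked)

All matches (sorted): [[7,4],[9,6],[12,0],[13,6],[15,0],[19,4],[22,3],[26,0],[30,6],[33,1],[36,5],[36,6],[40,6],[48,4],[52,3],[59,5],[59,6],[61,6],[70,4]]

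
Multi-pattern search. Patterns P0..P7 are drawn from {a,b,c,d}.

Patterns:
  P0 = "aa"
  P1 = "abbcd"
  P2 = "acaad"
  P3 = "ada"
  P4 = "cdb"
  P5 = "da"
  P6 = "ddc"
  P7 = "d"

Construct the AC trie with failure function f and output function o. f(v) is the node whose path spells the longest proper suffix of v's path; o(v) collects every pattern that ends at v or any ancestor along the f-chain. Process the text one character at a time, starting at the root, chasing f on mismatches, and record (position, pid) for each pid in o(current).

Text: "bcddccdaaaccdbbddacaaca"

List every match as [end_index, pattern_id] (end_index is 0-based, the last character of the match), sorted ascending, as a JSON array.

Build automaton:
Trie (insert patterns):
  n0 'ε': a→1 c→13 d→16
  n1 'a': a→2 b→3 c→7 d→11
  n2 'aa': ·  [P0 ends]
  n3 'ab': b→4
  n4 'abb': c→5
  n5 'abbc': d→6
  n6 'abbcd': ·  [P1 ends]
  n7 'ac': a→8
  n8 'aca': a→9
  n9 'acaa': d→10
  n10 'acaad': ·  [P2 ends]
  n11 'ad': a→12
  n12 'ada': ·  [P3 ends]
  n13 'c': d→14
  n14 'cd': b→15
  n15 'cdb': ·  [P4 ends]
  n16 'd': a→17 d→18  [P7 ends]
  n17 'da': ·  [P5 ends]
  n18 'dd': c→19
  n19 'ddc': ·  [P6 ends]

Failure links (BFS by depth):
  fail(1) 'a': from fail(0)=0 chase 'a': 0 ⇒ 0;  out=∅∪out(0)=∅
  fail(13) 'c': from fail(0)=0 chase 'c': 0 ⇒ 0;  out=∅∪out(0)=∅
  fail(16) 'd': from fail(0)=0 chase 'd': 0 ⇒ 0;  out={7}∪out(0)={7}
  fail(2) 'aa': from fail(1)=0 chase 'a': 0 ⇒ 1;  out={0}∪out(1)={0}
  fail(3) 'ab': from fail(1)=0 chase 'b': 0 ⇒ 0;  out=∅∪out(0)=∅
  fail(7) 'ac': from fail(1)=0 chase 'c': 0 ⇒ 13;  out=∅∪out(13)=∅
  fail(11) 'ad': from fail(1)=0 chase 'd': 0 ⇒ 16;  out=∅∪out(16)={7}
  fail(14) 'cd': from fail(13)=0 chase 'd': 0 ⇒ 16;  out=∅∪out(16)={7}
  fail(17) 'da': from fail(16)=0 chase 'a': 0 ⇒ 1;  out={5}∪out(1)={5}
  fail(18) 'dd': from fail(16)=0 chase 'd': 0 ⇒ 16;  out=∅∪out(16)={7}
  fail(4) 'abb': from fail(3)=0 chase 'b': 0 ⇒ 0;  out=∅∪out(0)=∅
  fail(8) 'aca': from fail(7)=13 chase 'a': 13→0 ⇒ 1;  out=∅∪out(1)=∅
  fail(12) 'ada': from fail(11)=16 chase 'a': 16 ⇒ 17;  out={3}∪out(17)={3,5}
  fail(15) 'cdb': from fail(14)=16 chase 'b': 16→0 ⇒ 0;  out={4}∪out(0)={4}
  fail(19) 'ddc': from fail(18)=16 chase 'c': 16→0 ⇒ 13;  out={6}∪out(13)={6}
  fail(5) 'abbc': from fail(4)=0 chase 'c': 0 ⇒ 13;  out=∅∪out(13)=∅
  fail(9) 'acaa': from fail(8)=1 chase 'a': 1 ⇒ 2;  out=∅∪out(2)={0}
  fail(6) 'abbcd': from fail(5)=13 chase 'd': 13 ⇒ 14;  out={1}∪out(14)={1,7}
  fail(10) 'acaad': from fail(9)=2 chase 'd': 2→1 ⇒ 11;  out={2}∪out(11)={2,7}

Text stream:
[0] read 'b'  n0⇒n0
[1] read 'c'  n0⇒n13
[2] read 'd'  n13⇒n14  emit P7@[2:2]
[3] read 'd'  n14⇒n18 (via fail)  emit P7@[3:3]
[4] read 'c'  n18⇒n19  emit P6@[2:4]
[5] read 'c'  n19⇒n13 (via fail)
[6] read 'd'  n13⇒n14  emit P7@[6:6]
[7] read 'a'  n14⇒n17 (via fail)  emit P5@[6:7]
[8] read 'a'  n17⇒n2 (via fail)  emit P0@[7:8]
[9] read 'a'  n2⇒n2 (via fail)  emit P0@[8:9]
[10] read 'c'  n2⇒n7 (via fail)
[11] read 'c'  n7⇒n13 (via fail)
[12] read 'd'  n13⇒n14  emit P7@[12:12]
[13] read 'b'  n14⇒n15  emit P4@[11:13]
[14] read 'b'  n15⇒n0 (via fail)
[15] read 'd'  n0⇒n16  emit P7@[15:15]
[16] read 'd'  n16⇒n18  emit P7@[16:16]
[17] read 'a'  n18⇒n17 (via fail)  emit P5@[16:17]
[18] read 'c'  n17⇒n7 (via fail)
[19] read 'a'  n7⇒n8
[20] read 'a'  n8⇒n9  emit P0@[19:20]
[21] read 'c'  n9⇒n7 (via fail)
[22] read 'a'  n7⇒n8

All matches (sorted): [[2,7],[3,7],[4,6],[6,7],[7,5],[8,0],[9,0],[12,7],[13,4],[15,7],[16,7],[17,5],[20,0]]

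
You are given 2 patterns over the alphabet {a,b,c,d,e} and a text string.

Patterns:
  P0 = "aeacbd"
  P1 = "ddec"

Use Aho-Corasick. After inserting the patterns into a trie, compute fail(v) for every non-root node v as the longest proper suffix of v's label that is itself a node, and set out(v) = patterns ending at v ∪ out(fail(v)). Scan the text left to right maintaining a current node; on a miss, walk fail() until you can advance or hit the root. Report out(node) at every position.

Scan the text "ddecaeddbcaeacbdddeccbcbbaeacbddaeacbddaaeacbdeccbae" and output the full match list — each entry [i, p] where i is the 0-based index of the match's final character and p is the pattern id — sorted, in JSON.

Construct AC machine:
Trie (insert patterns):
  0='ε' goto a→1 d→7
  1='a' goto e→2
  2='ae' goto a→3
  3='aea' goto c→4
  4='aeac' goto b→5
  5='aeacb' goto d→6
  6='aeacbd' goto ·  [P0 ends]
  7='d' goto d→8
  8='dd' goto e→9
  9='dde' goto c→10
  10='ddec' goto ·  [P1 ends]

Failure links (BFS by depth):
  n1('a'): parent n0 fail=0; on 'a' 0 → fail=0;  out ∅∪∅=∅
  n7('d'): parent n0 fail=0; on 'd' 0 → fail=0;  out ∅∪∅=∅
  n2('ae'): parent n1 fail=0; on 'e' 0 → fail=0;  out ∅∪∅=∅
  n8('dd'): parent n7 fail=0; on 'd' 0 → fail=7;  out ∅∪∅=∅
  n3('aea'): parent n2 fail=0; on 'a' 0 → fail=1;  out ∅∪∅=∅
  n9('dde'): parent n8 fail=7; on 'e' 7→0 → fail=0;  out ∅∪∅=∅
  n4('aeac'): parent n3 fail=1; on 'c' 1→0 → fail=0;  out ∅∪∅=∅
  n10('ddec'): parent n9 fail=0; on 'c' 0 → fail=0;  out {1}∪∅={1}
  n5('aeacb'): parent n4 fail=0; on 'b' 0 → fail=0;  out ∅∪∅=∅
  n6('aeacbd'): parent n5 fail=0; on 'd' 0 → fail=7;  out {0}∪∅={0}

Run:
i=0 'd': node 0→7
i=1 'd': node 7→8
i=2 'e': node 8→9
i=3 'c': node 9→10  emit P1@[0:3]
i=4 'a': node 10→1 (via fail)
i=5 'e': node 1→2
i=6 'd': node 2→7 (via fail)
i=7 'd': node 7→8
i=8 'b': node 8→0 (via fail)
i=9 'c': node 0→0
i=10 'a': node 0→1
i=11 'e': node 1→2
i=12 'a': node 2→3
i=13 'c': node 3→4
i=14 'b': node 4→5
i=15 'd': node 5→6  emit P0@[10:15]
i=16 'd': node 6→8 (via fail)
i=17 'd': node 8→8 (via fail)
i=18 'e': node 8→9
i=19 'c': node 9→10  emit P1@[16:19]
i=20 'c': node 10→0 (via fail)
i=21 'b': node 0→0
i=22 'c': node 0→0
i=23 'b': node 0→0
i=24 'b': node 0→0
i=25 'a': node 0→1
i=26 'e': node 1→2
i=27 'a': node 2→3
i=28 'c': node 3→4
i=29 'b': node 4→5
i=30 'd': node 5→6  emit P0@[25:30]
i=31 'd': node 6→8 (via fail)
i=32 'a': node 8→1 (via fail)
i=33 'e': node 1→2
i=34 'a': node 2→3
i=35 'c': node 3→4
i=36 'b': node 4→5
i=37 'd': node 5→6  emit P0@[32:37]
i=38 'd': node 6→8 (via fail)
i=39 'a': node 8→1 (via fail)
i=40 'a': node 1→1 (via fail)
i=41 'e': node 1→2
i=42 'a': node 2→3
i=43 'c': node 3→4
i=44 'b': node 4→5
i=45 'd': node 5→6  emit P0@[40:45]
i=46 'e': node 6→0 (via fail)
i=47 'c': node 0→0
i=48 'c': node 0→0
i=49 'b': node 0→0
i=50 'a': node 0→1
i=51 'e': node 1→2

All matches (sorted): [[3,1],[15,0],[19,1],[30,0],[37,0],[45,0]]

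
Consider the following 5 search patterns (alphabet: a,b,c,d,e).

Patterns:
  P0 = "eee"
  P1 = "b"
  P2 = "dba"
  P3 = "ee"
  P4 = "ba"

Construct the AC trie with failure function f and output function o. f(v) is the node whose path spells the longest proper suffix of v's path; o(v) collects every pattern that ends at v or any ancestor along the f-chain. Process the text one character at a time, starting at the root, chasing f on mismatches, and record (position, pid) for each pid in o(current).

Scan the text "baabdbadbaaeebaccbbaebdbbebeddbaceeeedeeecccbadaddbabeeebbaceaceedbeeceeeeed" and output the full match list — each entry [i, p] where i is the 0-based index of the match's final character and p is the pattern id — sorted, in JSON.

Construct AC machine:
Trie nodes:
  0='ε' goto b→4 d→5 e→1
  1='e' goto e→2
  2='ee' goto e→3  [P3 ends]
  3='eee' goto ·  [P0 ends]
  4='b' goto a→8  [P1 ends]
  5='d' goto b→6
  6='db' goto a→7
  7='dba' goto ·  [P2 ends]
  8='ba' goto ·  [P4 ends]

Failure links (BFS by depth):
  n1('e'): parent n0 fail=0; on 'e' 0 → fail=0;  out ∅∪∅=∅
  n4('b'): parent n0 fail=0; on 'b' 0 → fail=0;  out {1}∪∅={1}
  n5('d'): parent n0 fail=0; on 'd' 0 → fail=0;  out ∅∪∅=∅
  n2('ee'): parent n1 fail=0; on 'e' 0 → fail=1;  out {3}∪∅={3}
  n6('db'): parent n5 fail=0; on 'b' 0 → fail=4;  out ∅∪{1}={1}
  n8('ba'): parent n4 fail=0; on 'a' 0 → fail=0;  out {4}∪∅={4}
  n3('eee'): parent n2 fail=1; on 'e' 1 → fail=2;  out {0}∪{3}={0,3}
  n7('dba'): parent n6 fail=4; on 'a' 4 → fail=8;  out {2}∪{4}={2,4}

Text stream:
i=0 'b': node 0→4  ** P1@[0:0]
i=1 'a': node 4→8  ** P4@[0:1]
i=2 'a': node 8→0 ·f
i=3 'b': node 0→4  ** P1@[3:3]
i=4 'd': node 4→5 ·f
i=5 'b': node 5→6  ** P1@[5:5]
i=6 'a': node 6→7  ** P2@[4:6],P4@[5:6]
i=7 'd': node 7→5 ·f
i=8 'b': node 5→6  ** P1@[8:8]
i=9 'a': node 6→7  ** P2@[7:9],P4@[8:9]
i=10 'a': node 7→0 ·f
i=11 'e': node 0→1
i=12 'e': node 1→2  ** P3@[11:12]
i=13 'b': node 2→4 ·f  ** P1@[13:13]
i=14 'a': node 4→8  ** P4@[13:14]
i=15 'c': node 8→0 ·f
i=16 'c': node 0→0
i=17 'b': node 0→4  ** P1@[17:17]
i=18 'b': node 4→4 ·f  ** P1@[18:18]
i=19 'a': node 4→8  ** P4@[18:19]
i=20 'e': node 8→1 ·f
i=21 'b': node 1→4 ·f  ** P1@[21:21]
i=22 'd': node 4→5 ·f
i=23 'b': node 5→6  ** P1@[23:23]
i=24 'b': node 6→4 ·f  ** P1@[24:24]
i=25 'e': node 4→1 ·f
i=26 'b': node 1→4 ·f  ** P1@[26:26]
i=27 'e': node 4→1 ·f
i=28 'd': node 1→5 ·f
i=29 'd': node 5→5 ·f
i=30 'b': node 5→6  ** P1@[30:30]
i=31 'a': node 6→7  ** P2@[29:31],P4@[30:31]
i=32 'c': node 7→0 ·f
i=33 'e': node 0→1
i=34 'e': node 1→2  ** P3@[33:34]
i=35 'e': node 2→3  ** P0@[33:35],P3@[34:35]
i=36 'e': node 3→3 ·f  ** P0@[34:36],P3@[35:36]
i=37 'd': node 3→5 ·f
i=38 'e': node 5→1 ·f
i=39 'e': node 1→2  ** P3@[38:39]
i=40 'e': node 2→3  ** P0@[38:40],P3@[39:40]
i=41 'c': node 3→0 ·f
i=42 'c': node 0→0
i=43 'c': node 0→0
i=44 'b': node 0→4  ** P1@[44:44]
i=45 'a': node 4→8  ** P4@[44:45]
i=46 'd': node 8→5 ·f
i=47 'a': node 5→0 ·f
i=48 'd': node 0→5
i=49 'd': node 5→5 ·f
i=50 'b': node 5→6  ** P1@[50:50]
i=51 'a': node 6→7  ** P2@[49:51],P4@[50:51]
i=52 'b': node 7→4 ·f  ** P1@[52:52]
i=53 'e': node 4→1 ·f
i=54 'e': node 1→2  ** P3@[53:54]
i=55 'e': node 2→3  ** P0@[53:55],P3@[54:55]
i=56 'b': node 3→4 ·f  ** P1@[56:56]
i=57 'b': node 4→4 ·f  ** P1@[57:57]
i=58 'a': node 4→8  ** P4@[57:58]
i=59 'c': node 8→0 ·f
i=60 'e': node 0→1
i=61 'a': node 1→0 ·f
i=62 'c': node 0→0
i=63 'e': node 0→1
i=64 'e': node 1→2  ** P3@[63:64]
i=65 'd': node 2→5 ·f
i=66 'b': node 5→6  ** P1@[66:66]
i=67 'e': node 6→1 ·f
i=68 'e': node 1→2  ** P3@[67:68]
i=69 'c': node 2→0 ·f
i=70 'e': node 0→1
i=71 'e': node 1→2  ** P3@[70:71]
i=72 'e': node 2→3  ** P0@[70:72],P3@[71:72]
i=73 'e': node 3→3 ·f  ** P0@[71:73],P3@[72:73]
i=74 'e': node 3→3 ·f  ** P0@[72:74],P3@[73:74]
i=75 'd': node 3→5 ·f

Result: [[0,1],[1,4],[3,1],[5,1],[6,2],[6,4],[8,1],[9,2],[9,4],[12,3],[13,1],[14,4],[17,1],[18,1],[19,4],[21,1],[23,1],[24,1],[26,1],[30,1],[31,2],[31,4],[34,3],[35,0],[35,3],[36,0],[36,3],[39,3],[40,0],[40,3],[44,1],[45,4],[50,1],[51,2],[51,4],[52,1],[54,3],[55,0],[55,3],[56,1],[57,1],[58,4],[64,3],[66,1],[68,3],[71,3],[72,0],[72,3],[73,0],[73,3],[74,0],[74,3]]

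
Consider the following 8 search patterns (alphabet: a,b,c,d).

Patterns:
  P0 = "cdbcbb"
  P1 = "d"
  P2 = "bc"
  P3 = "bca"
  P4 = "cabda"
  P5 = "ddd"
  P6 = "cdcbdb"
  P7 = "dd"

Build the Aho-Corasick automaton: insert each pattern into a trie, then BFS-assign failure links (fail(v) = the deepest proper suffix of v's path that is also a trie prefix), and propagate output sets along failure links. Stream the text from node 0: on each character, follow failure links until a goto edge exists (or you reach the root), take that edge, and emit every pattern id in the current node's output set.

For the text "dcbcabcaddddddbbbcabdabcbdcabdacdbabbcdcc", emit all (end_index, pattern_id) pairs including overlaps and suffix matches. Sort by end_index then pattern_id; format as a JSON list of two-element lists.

Build:
Trie nodes:
  n0 'ε': b→8 c→1 d→7
  n1 'c': a→11 d→2
  n2 'cd': b→3 c→17
  n3 'cdb': c→4
  n4 'cdbc': b→5
  n5 'cdbcb': b→6
  n6 'cdbcbb': ·  [P0 ends]
  n7 'd': d→15  [P1 ends]
  n8 'b': c→9
  n9 'bc': a→10  [P2 ends]
  n10 'bca': ·  [P3 ends]
  n11 'ca': b→12
  n12 'cab': d→13
  n13 'cabd': a→14
  n14 'cabda': ·  [P4 ends]
  n15 'dd': d→16  [P7 ends]
  n16 'ddd': ·  [P5 ends]
  n17 'cdc': b→18
  n18 'cdcb': d→19
  n19 'cdcbd': b→20
  n20 'cdcbdb': ·  [P6 ends]

BFS fail/out derivation:
  fail(1) 'c': from fail(0)=0 chase 'c': 0 ⇒ 0;  out=∅∪out(0)=∅
  fail(7) 'd': from fail(0)=0 chase 'd': 0 ⇒ 0;  out={1}∪out(0)={1}
  fail(8) 'b': from fail(0)=0 chase 'b': 0 ⇒ 0;  out=∅∪out(0)=∅
  fail(2) 'cd': from fail(1)=0 chase 'd': 0 ⇒ 7;  out=∅∪out(7)={1}
  fail(9) 'bc': from fail(8)=0 chase 'c': 0 ⇒ 1;  out={2}∪out(1)={2}
  fail(11) 'ca': from fail(1)=0 chase 'a': 0 ⇒ 0;  out=∅∪out(0)=∅
  fail(15) 'dd': from fail(7)=0 chase 'd': 0 ⇒ 7;  out={7}∪out(7)={1,7}
  fail(3) 'cdb': from fail(2)=7 chase 'b': 7→0 ⇒ 8;  out=∅∪out(8)=∅
  fail(10) 'bca': from fail(9)=1 chase 'a': 1 ⇒ 11;  out={3}∪out(11)={3}
  fail(12) 'cab': from fail(11)=0 chase 'b': 0 ⇒ 8;  out=∅∪out(8)=∅
  fail(16) 'ddd': from fail(15)=7 chase 'd': 7 ⇒ 15;  out={5}∪out(15)={1,5,7}
  fail(17) 'cdc': from fail(2)=7 chase 'c': 7→0 ⇒ 1;  out=∅∪out(1)=∅
  fail(4) 'cdbc': from fail(3)=8 chase 'c': 8 ⇒ 9;  out=∅∪out(9)={2}
  fail(13) 'cabd': from fail(12)=8 chase 'd': 8→0 ⇒ 7;  out=∅∪out(7)={1}
  fail(18) 'cdcb': from fail(17)=1 chase 'b': 1→0 ⇒ 8;  out=∅∪out(8)=∅
  fail(5) 'cdbcb': from fail(4)=9 chase 'b': 9→1→0 ⇒ 8;  out=∅∪out(8)=∅
  fail(14) 'cabda': from fail(13)=7 chase 'a': 7→0 ⇒ 0;  out={4}∪out(0)={4}
  fail(19) 'cdcbd': from fail(18)=8 chase 'd': 8→0 ⇒ 7;  out=∅∪out(7)={1}
  fail(6) 'cdbcbb': from fail(5)=8 chase 'b': 8→0 ⇒ 8;  out={0}∪out(8)={0}
  fail(20) 'cdcbdb': from fail(19)=7 chase 'b': 7→0 ⇒ 8;  out={6}∪out(8)={6}

Run:
[0] read 'd'  n0⇒n7  → match P1@[0:0]
[1] read 'c'  n7⇒n1 (fail-walked)
[2] read 'b'  n1⇒n8 (fail-walked)
[3] read 'c'  n8⇒n9  → match P2@[2:3]
[4] read 'a'  n9⇒n10  → match P3@[2:4]
[5] read 'b'  n10⇒n12 (fail-walked)
[6] read 'c'  n12⇒n9 (fail-walked)  → match P2@[5:6]
[7] read 'a'  n9⇒n10  → match P3@[5:7]
[8] read 'd'  n10⇒n7 (fail-walked)  → match P1@[8:8]
[9] read 'd'  n7⇒n15  → match P1@[9:9],P7@[8:9]
[10] read 'd'  n15⇒n16  → match P1@[10:10],P5@[8:10],P7@[9:10]
[11] read 'd'  n16⇒n16 (fail-walked)  → match P1@[11:11],P5@[9:11],P7@[10:11]
[12] read 'd'  n16⇒n16 (fail-walked)  → match P1@[12:12],P5@[10:12],P7@[11:12]
[13] read 'd'  n16⇒n16 (fail-walked)  → match P1@[13:13],P5@[11:13],P7@[12:13]
[14] read 'b'  n16⇒n8 (fail-walked)
[15] read 'b'  n8⇒n8 (fail-walked)
[16] read 'b'  n8⇒n8 (fail-walked)
[17] read 'c'  n8⇒n9  → match P2@[16:17]
[18] read 'a'  n9⇒n10  → match P3@[16:18]
[19] read 'b'  n10⇒n12 (fail-walked)
[20] read 'd'  n12⇒n13  → match P1@[20:20]
[21] read 'a'  n13⇒n14  → match P4@[17:21]
[22] read 'b'  n14⇒n8 (fail-walked)
[23] read 'c'  n8⇒n9  → match P2@[22:23]
[24] read 'b'  n9⇒n8 (fail-walked)
[25] read 'd'  n8⇒n7 (fail-walked)  → match P1@[25:25]
[26] read 'c'  n7⇒n1 (fail-walked)
[27] read 'a'  n1⇒n11
[28] read 'b'  n11⇒n12
[29] read 'd'  n12⇒n13  → match P1@[29:29]
[30] read 'a'  n13⇒n14  → match P4@[26:30]
[31] read 'c'  n14⇒n1 (fail-walked)
[32] read 'd'  n1⇒n2  → match P1@[32:32]
[33] read 'b'  n2⇒n3
[34] read 'a'  n3⇒n0 (fail-walked)
[35] read 'b'  n0⇒n8
[36] read 'b'  n8⇒n8 (fail-walked)
[37] read 'c'  n8⇒n9  → match P2@[36:37]
[38] read 'd'  n9⇒n2 (fail-walked)  → match P1@[38:38]
[39] read 'c'  n2⇒n17
[40] read 'c'  n17⇒n1 (fail-walked)

Result: [[0,1],[3,2],[4,3],[6,2],[7,3],[8,1],[9,1],[9,7],[10,1],[10,5],[10,7],[11,1],[11,5],[11,7],[12,1],[12,5],[12,7],[13,1],[13,5],[13,7],[17,2],[18,3],[20,1],[21,4],[23,2],[25,1],[29,1],[30,4],[32,1],[37,2],[38,1]]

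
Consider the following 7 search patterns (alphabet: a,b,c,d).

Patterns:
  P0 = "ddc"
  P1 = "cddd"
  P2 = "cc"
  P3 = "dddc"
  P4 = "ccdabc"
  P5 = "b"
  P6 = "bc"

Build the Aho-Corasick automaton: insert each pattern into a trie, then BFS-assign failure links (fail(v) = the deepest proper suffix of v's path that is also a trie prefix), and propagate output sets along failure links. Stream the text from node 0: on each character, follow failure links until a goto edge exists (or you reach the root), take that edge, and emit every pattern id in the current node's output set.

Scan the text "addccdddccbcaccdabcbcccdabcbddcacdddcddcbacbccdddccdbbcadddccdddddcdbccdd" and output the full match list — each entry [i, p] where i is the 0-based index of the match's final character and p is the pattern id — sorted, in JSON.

Build automaton:
Trie (insert patterns):
  n0 'ε': b→15 c→4 d→1
  n1 'd': d→2
  n2 'dd': c→3 d→9
  n3 'ddc': ·  ←P0
  n4 'c': c→8 d→5
  n5 'cd': d→6
  n6 'cdd': d→7
  n7 'cddd': ·  ←P1
  n8 'cc': d→11  ←P2
  n9 'ddd': c→10
  n10 'dddc': ·  ←P3
  n11 'ccd': a→12
  n12 'ccda': b→13
  n13 'ccdab': c→14
  n14 'ccdabc': ·  ←P4
  n15 'b': c→16  ←P5
  n16 'bc': ·  ←P6

Failure links (BFS by depth):
  fail(1) 'd': from fail(0)=0 chase 'd': 0 ⇒ 0;  out=∅∪out(0)=∅
  fail(4) 'c': from fail(0)=0 chase 'c': 0 ⇒ 0;  out=∅∪out(0)=∅
  fail(15) 'b': from fail(0)=0 chase 'b': 0 ⇒ 0;  out={5}∪out(0)={5}
  fail(2) 'dd': from fail(1)=0 chase 'd': 0 ⇒ 1;  out=∅∪out(1)=∅
  fail(5) 'cd': from fail(4)=0 chase 'd': 0 ⇒ 1;  out=∅∪out(1)=∅
  fail(8) 'cc': from fail(4)=0 chase 'c': 0 ⇒ 4;  out={2}∪out(4)={2}
  fail(16) 'bc': from fail(15)=0 chase 'c': 0 ⇒ 4;  out={6}∪out(4)={6}
  fail(3) 'ddc': from fail(2)=1 chase 'c': 1→0 ⇒ 4;  out={0}∪out(4)={0}
  fail(6) 'cdd': from fail(5)=1 chase 'd': 1 ⇒ 2;  out=∅∪out(2)=∅
  fail(9) 'ddd': from fail(2)=1 chase 'd': 1 ⇒ 2;  out=∅∪out(2)=∅
  fail(11) 'ccd': from fail(8)=4 chase 'd': 4 ⇒ 5;  out=∅∪out(5)=∅
  fail(7) 'cddd': from fail(6)=2 chase 'd': 2 ⇒ 9;  out={1}∪out(9)={1}
  fail(10) 'dddc': from fail(9)=2 chase 'c': 2 ⇒ 3;  out={3}∪out(3)={0,3}
  fail(12) 'ccda': from fail(11)=5 chase 'a': 5→1→0 ⇒ 0;  out=∅∪out(0)=∅
  fail(13) 'ccdab': from fail(12)=0 chase 'b': 0 ⇒ 15;  out=∅∪out(15)={5}
  fail(14) 'ccdabc': from fail(13)=15 chase 'c': 15 ⇒ 16;  out={4}∪out(16)={4,6}

Text stream:
[0] read 'a'  n0⇒n0
[1] read 'd'  n0⇒n1
[2] read 'd'  n1⇒n2
[3] read 'c'  n2⇒n3  ** P0@[1:3]
[4] read 'c'  n3⇒n8 ·f  ** P2@[3:4]
[5] read 'd'  n8⇒n11
[6] read 'd'  n11⇒n6 ·f
[7] read 'd'  n6⇒n7  ** P1@[4:7]
[8] read 'c'  n7⇒n10 ·f  ** P0@[6:8],P3@[5:8]
[9] read 'c'  n10⇒n8 ·f  ** P2@[8:9]
[10] read 'b'  n8⇒n15 ·f  ** P5@[10:10]
[11] read 'c'  n15⇒n16  ** P6@[10:11]
[12] read 'a'  n16⇒n0 ·f
[13] read 'c'  n0⇒n4
[14] read 'c'  n4⇒n8  ** P2@[13:14]
[15] read 'd'  n8⇒n11
[16] read 'a'  n11⇒n12
[17] read 'b'  n12⇒n13  ** P5@[17:17]
[18] read 'c'  n13⇒n14  ** P4@[13:18],P6@[17:18]
[19] read 'b'  n14⇒n15 ·f  ** P5@[19:19]
[20] read 'c'  n15⇒n16  ** P6@[19:20]
[21] read 'c'  n16⇒n8 ·f  ** P2@[20:21]
[22] read 'c'  n8⇒n8 ·f  ** P2@[21:22]
[23] read 'd'  n8⇒n11
[24] read 'a'  n11⇒n12
[25] read 'b'  n12⇒n13  ** P5@[25:25]
[26] read 'c'  n13⇒n14  ** P4@[21:26],P6@[25:26]
[27] read 'b'  n14⇒n15 ·f  ** P5@[27:27]
[28] read 'd'  n15⇒n1 ·f
[29] read 'd'  n1⇒n2
[30] read 'c'  n2⇒n3  ** P0@[28:30]
[31] read 'a'  n3⇒n0 ·f
[32] read 'c'  n0⇒n4
[33] read 'd'  n4⇒n5
[34] read 'd'  n5⇒n6
[35] read 'd'  n6⇒n7  ** P1@[32:35]
[36] read 'c'  n7⇒n10 ·f  ** P0@[34:36],P3@[33:36]
[37] read 'd'  n10⇒n5 ·f
[38] read 'd'  n5⇒n6
[39] read 'c'  n6⇒n3 ·f  ** P0@[37:39]
[40] read 'b'  n3⇒n15 ·f  ** P5@[40:40]
[41] read 'a'  n15⇒n0 ·f
[42] read 'c'  n0⇒n4
[43] read 'b'  n4⇒n15 ·f  ** P5@[43:43]
[44] read 'c'  n15⇒n16  ** P6@[43:44]
[45] read 'c'  n16⇒n8 ·f  ** P2@[44:45]
[46] read 'd'  n8⇒n11
[47] read 'd'  n11⇒n6 ·f
[48] read 'd'  n6⇒n7  ** P1@[45:48]
[49] read 'c'  n7⇒n10 ·f  ** P0@[47:49],P3@[46:49]
[50] read 'c'  n10⇒n8 ·f  ** P2@[49:50]
[51] read 'd'  n8⇒n11
[52] read 'b'  n11⇒n15 ·f  ** P5@[52:52]
[53] read 'b'  n15⇒n15 ·f  ** P5@[53:53]
[54] read 'c'  n15⇒n16  ** P6@[53:54]
[55] read 'a'  n16⇒n0 ·f
[56] read 'd'  n0⇒n1
[57] read 'd'  n1⇒n2
[58] read 'd'  n2⇒n9
[59] read 'c'  n9⇒n10  ** P0@[57:59],P3@[56:59]
[60] read 'c'  n10⇒n8 ·f  ** P2@[59:60]
[61] read 'd'  n8⇒n11
[62] read 'd'  n11⇒n6 ·f
[63] read 'd'  n6⇒n7  ** P1@[60:63]
[64] read 'd'  n7⇒n9 ·f
[65] read 'd'  n9⇒n9 ·f
[66] read 'c'  n9⇒n10  ** P0@[64:66],P3@[63:66]
[67] read 'd'  n10⇒n5 ·f
[68] read 'b'  n5⇒n15 ·f  ** P5@[68:68]
[69] read 'c'  n15⇒n16  ** P6@[68:69]
[70] read 'c'  n16⇒n8 ·f  ** P2@[69:70]
[71] read 'd'  n8⇒n11
[72] read 'd'  n11⇒n6 ·f

Matches: [[3,0],[4,2],[7,1],[8,0],[8,3],[9,2],[10,5],[11,6],[14,2],[17,5],[18,4],[18,6],[19,5],[20,6],[21,2],[22,2],[25,5],[26,4],[26,6],[27,5],[30,0],[35,1],[36,0],[36,3],[39,0],[40,5],[43,5],[44,6],[45,2],[48,1],[49,0],[49,3],[50,2],[52,5],[53,5],[54,6],[59,0],[59,3],[60,2],[63,1],[66,0],[66,3],[68,5],[69,6],[70,2]]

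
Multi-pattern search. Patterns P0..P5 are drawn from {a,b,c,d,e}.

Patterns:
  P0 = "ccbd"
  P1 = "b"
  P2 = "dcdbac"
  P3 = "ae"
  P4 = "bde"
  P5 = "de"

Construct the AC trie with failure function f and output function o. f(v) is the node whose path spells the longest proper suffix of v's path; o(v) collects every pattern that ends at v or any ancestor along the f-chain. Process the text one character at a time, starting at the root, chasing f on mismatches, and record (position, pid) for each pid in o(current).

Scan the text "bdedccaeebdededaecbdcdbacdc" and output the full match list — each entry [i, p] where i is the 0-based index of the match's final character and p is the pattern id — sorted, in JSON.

Build:
Trie (insert patterns):
  n0 'ε': a→12 b→5 c→1 d→6
  n1 'c': c→2
  n2 'cc': b→3
  n3 'ccb': d→4
  n4 'ccbd': ·  ←P0
  n5 'b': d→14  ←P1
  n6 'd': c→7 e→16
  n7 'dc': d→8
  n8 'dcd': b→9
  n9 'dcdb': a→10
  n10 'dcdba': c→11
  n11 'dcdbac': ·  ←P2
  n12 'a': e→13
  n13 'ae': ·  ←P3
  n14 'bd': e→15
  n15 'bde': ·  ←P4
  n16 'de': ·  ←P5

Failure links (BFS by depth):
  n1('c'): parent n0 fail=0; on 'c' 0 → fail=0;  out ∅∪∅=∅
  n5('b'): parent n0 fail=0; on 'b' 0 → fail=0;  out {1}∪∅={1}
  n6('d'): parent n0 fail=0; on 'd' 0 → fail=0;  out ∅∪∅=∅
  n12('a'): parent n0 fail=0; on 'a' 0 → fail=0;  out ∅∪∅=∅
  n2('cc'): parent n1 fail=0; on 'c' 0 → fail=1;  out ∅∪∅=∅
  n7('dc'): parent n6 fail=0; on 'c' 0 → fail=1;  out ∅∪∅=∅
  n13('ae'): parent n12 fail=0; on 'e' 0 → fail=0;  out {3}∪∅={3}
  n14('bd'): parent n5 fail=0; on 'd' 0 → fail=6;  out ∅∪∅=∅
  n16('de'): parent n6 fail=0; on 'e' 0 → fail=0;  out {5}∪∅={5}
  n3('ccb'): parent n2 fail=1; on 'b' 1→0 → fail=5;  out ∅∪{1}={1}
  n8('dcd'): parent n7 fail=1; on 'd' 1→0 → fail=6;  out ∅∪∅=∅
  n15('bde'): parent n14 fail=6; on 'e' 6 → fail=16;  out {4}∪{5}={4,5}
  n4('ccbd'): parent n3 fail=5; on 'd' 5 → fail=14;  out {0}∪∅={0}
  n9('dcdb'): parent n8 fail=6; on 'b' 6→0 → fail=5;  out ∅∪{1}={1}
  n10('dcdba'): parent n9 fail=5; on 'a' 5→0 → fail=12;  out ∅∪∅=∅
  n11('dcdbac'): parent n10 fail=12; on 'c' 12→0 → fail=1;  out {2}∪∅={2}

Run:
pos 0 'b': at 5  emit P1@[0:0]
pos 1 'd': at 14
pos 2 'e': at 15  emit P4@[0:2],P5@[1:2]
pos 3 'd': at 6 ·f
pos 4 'c': at 7
pos 5 'c': at 2 ·f
pos 6 'a': at 12 ·f
pos 7 'e': at 13  emit P3@[6:7]
pos 8 'e': at 0 ·f
pos 9 'b': at 5  emit P1@[9:9]
pos 10 'd': at 14
pos 11 'e': at 15  emit P4@[9:11],P5@[10:11]
pos 12 'd': at 6 ·f
pos 13 'e': at 16  emit P5@[12:13]
pos 14 'd': at 6 ·f
pos 15 'a': at 12 ·f
pos 16 'e': at 13  emit P3@[15:16]
pos 17 'c': at 1 ·f
pos 18 'b': at 5 ·f  emit P1@[18:18]
pos 19 'd': at 14
pos 20 'c': at 7 ·f
pos 21 'd': at 8
pos 22 'b': at 9  emit P1@[22:22]
pos 23 'a': at 10
pos 24 'c': at 11  emit P2@[19:24]
pos 25 'd': at 6 ·f
pos 26 'c': at 7

Result: [[0,1],[2,4],[2,5],[7,3],[9,1],[11,4],[11,5],[13,5],[16,3],[18,1],[22,1],[24,2]]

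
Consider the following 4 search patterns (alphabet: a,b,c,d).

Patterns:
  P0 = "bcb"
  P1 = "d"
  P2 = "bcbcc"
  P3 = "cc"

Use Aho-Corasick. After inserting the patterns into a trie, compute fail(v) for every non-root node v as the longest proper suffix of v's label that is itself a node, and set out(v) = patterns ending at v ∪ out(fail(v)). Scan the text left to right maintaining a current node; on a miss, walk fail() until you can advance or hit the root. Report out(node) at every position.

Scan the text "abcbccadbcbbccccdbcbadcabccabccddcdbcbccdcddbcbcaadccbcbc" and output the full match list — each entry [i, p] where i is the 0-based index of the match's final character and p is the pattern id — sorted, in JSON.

Construct AC machine:
Trie nodes:
  0='ε' goto b→1 c→7 d→4
  1='b' goto c→2
  2='bc' goto b→3
  3='bcb' goto c→5  ←P0
  4='d' goto ·  ←P1
  5='bcbc' goto c→6
  6='bcbcc' goto ·  ←P2
  7='c' goto c→8
  8='cc' goto ·  ←P3

BFS fail/out derivation:
  fail(1) 'b': from fail(0)=0 chase 'b': 0 ⇒ 0;  out=∅∪out(0)=∅
  fail(4) 'd': from fail(0)=0 chase 'd': 0 ⇒ 0;  out={1}∪out(0)={1}
  fail(7) 'c': from fail(0)=0 chase 'c': 0 ⇒ 0;  out=∅∪out(0)=∅
  fail(2) 'bc': from fail(1)=0 chase 'c': 0 ⇒ 7;  out=∅∪out(7)=∅
  fail(8) 'cc': from fail(7)=0 chase 'c': 0 ⇒ 7;  out={3}∪out(7)={3}
  fail(3) 'bcb': from fail(2)=7 chase 'b': 7→0 ⇒ 1;  out={0}∪out(1)={0}
  fail(5) 'bcbc': from fail(3)=1 chase 'c': 1 ⇒ 2;  out=∅∪out(2)=∅
  fail(6) 'bcbcc': from fail(5)=2 chase 'c': 2→7 ⇒ 8;  out={2}∪out(8)={2,3}

Run:
pos 0 'a': at 0
pos 1 'b': at 1
pos 2 'c': at 2
pos 3 'b': at 3  emit P0@[1:3]
pos 4 'c': at 5
pos 5 'c': at 6  emit P2@[1:5],P3@[4:5]
pos 6 'a': at 0 ·f
pos 7 'd': at 4  emit P1@[7:7]
pos 8 'b': at 1 ·f
pos 9 'c': at 2
pos 10 'b': at 3  emit P0@[8:10]
pos 11 'b': at 1 ·f
pos 12 'c': at 2
pos 13 'c': at 8 ·f  emit P3@[12:13]
pos 14 'c': at 8 ·f  emit P3@[13:14]
pos 15 'c': at 8 ·f  emit P3@[14:15]
pos 16 'd': at 4 ·f  emit P1@[16:16]
pos 17 'b': at 1 ·f
pos 18 'c': at 2
pos 19 'b': at 3  emit P0@[17:19]
pos 20 'a': at 0 ·f
pos 21 'd': at 4  emit P1@[21:21]
pos 22 'c': at 7 ·f
pos 23 'a': at 0 ·f
pos 24 'b': at 1
pos 25 'c': at 2
pos 26 'c': at 8 ·f  emit P3@[25:26]
pos 27 'a': at 0 ·f
pos 28 'b': at 1
pos 29 'c': at 2
pos 30 'c': at 8 ·f  emit P3@[29:30]
pos 31 'd': at 4 ·f  emit P1@[31:31]
pos 32 'd': at 4 ·f  emit P1@[32:32]
pos 33 'c': at 7 ·f
pos 34 'd': at 4 ·f  emit P1@[34:34]
pos 35 'b': at 1 ·f
pos 36 'c': at 2
pos 37 'b': at 3  emit P0@[35:37]
pos 38 'c': at 5
pos 39 'c': at 6  emit P2@[35:39],P3@[38:39]
pos 40 'd': at 4 ·f  emit P1@[40:40]
pos 41 'c': at 7 ·f
pos 42 'd': at 4 ·f  emit P1@[42:42]
pos 43 'd': at 4 ·f  emit P1@[43:43]
pos 44 'b': at 1 ·f
pos 45 'c': at 2
pos 46 'b': at 3  emit P0@[44:46]
pos 47 'c': at 5
pos 48 'a': at 0 ·f
pos 49 'a': at 0
pos 50 'd': at 4  emit P1@[50:50]
pos 51 'c': at 7 ·f
pos 52 'c': at 8  emit P3@[51:52]
pos 53 'b': at 1 ·f
pos 54 'c': at 2
pos 55 'b': at 3  emit P0@[53:55]
pos 56 'c': at 5

Matches: [[3,0],[5,2],[5,3],[7,1],[10,0],[13,3],[14,3],[15,3],[16,1],[19,0],[21,1],[26,3],[30,3],[31,1],[32,1],[34,1],[37,0],[39,2],[39,3],[40,1],[42,1],[43,1],[46,0],[50,1],[52,3],[55,0]]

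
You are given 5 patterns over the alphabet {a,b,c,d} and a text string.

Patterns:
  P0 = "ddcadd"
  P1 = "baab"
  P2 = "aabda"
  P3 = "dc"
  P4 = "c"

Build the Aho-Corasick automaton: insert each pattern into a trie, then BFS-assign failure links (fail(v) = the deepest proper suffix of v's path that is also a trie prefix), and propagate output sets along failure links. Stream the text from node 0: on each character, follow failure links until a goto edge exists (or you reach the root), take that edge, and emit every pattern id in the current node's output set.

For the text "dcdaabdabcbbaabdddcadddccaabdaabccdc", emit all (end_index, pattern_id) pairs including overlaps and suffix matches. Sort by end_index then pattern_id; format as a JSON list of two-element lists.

Construct AC machine:
Trie (insert patterns):
  n0 'ε': a→11 b→7 c→17 d→1
  n1 'd': c→16 d→2
  n2 'dd': c→3
  n3 'ddc': a→4
  n4 'ddca': d→5
  n5 'ddcad': d→6
  n6 'ddcadd': ·  [P0 ends]
  n7 'b': a→8
  n8 'ba': a→9
  n9 'baa': b→10
  n10 'baab': ·  [P1 ends]
  n11 'a': a→12
  n12 'aa': b→13
  n13 'aab': d→14
  n14 'aabd': a→15
  n15 'aabda': ·  [P2 ends]
  n16 'dc': ·  [P3 ends]
  n17 'c': ·  [P4 ends]

Failure links (BFS by depth):
  n1('d'): parent n0 fail=0; on 'd' 0 → fail=0;  out ∅∪∅=∅
  n7('b'): parent n0 fail=0; on 'b' 0 → fail=0;  out ∅∪∅=∅
  n11('a'): parent n0 fail=0; on 'a' 0 → fail=0;  out ∅∪∅=∅
  n17('c'): parent n0 fail=0; on 'c' 0 → fail=0;  out {4}∪∅={4}
  n2('dd'): parent n1 fail=0; on 'd' 0 → fail=1;  out ∅∪∅=∅
  n8('ba'): parent n7 fail=0; on 'a' 0 → fail=11;  out ∅∪∅=∅
  n12('aa'): parent n11 fail=0; on 'a' 0 → fail=11;  out ∅∪∅=∅
  n16('dc'): parent n1 fail=0; on 'c' 0 → fail=17;  out {3}∪{4}={3,4}
  n3('ddc'): parent n2 fail=1; on 'c' 1 → fail=16;  out ∅∪{3,4}={3,4}
  n9('baa'): parent n8 fail=11; on 'a' 11 → fail=12;  out ∅∪∅=∅
  n13('aab'): parent n12 fail=11; on 'b' 11→0 → fail=7;  out ∅∪∅=∅
  n4('ddca'): parent n3 fail=16; on 'a' 16→17→0 → fail=11;  out ∅∪∅=∅
  n10('baab'): parent n9 fail=12; on 'b' 12 → fail=13;  out {1}∪∅={1}
  n14('aabd'): parent n13 fail=7; on 'd' 7→0 → fail=1;  out ∅∪∅=∅
  n5('ddcad'): parent n4 fail=11; on 'd' 11→0 → fail=1;  out ∅∪∅=∅
  n15('aabda'): parent n14 fail=1; on 'a' 1→0 → fail=11;  out {2}∪∅={2}
  n6('ddcadd'): parent n5 fail=1; on 'd' 1 → fail=2;  out {0}∪∅={0}

Scan:
pos 0 'd': at 1
pos 1 'c': at 16  → match P3@[0:1],P4@[1:1]
pos 2 'd': at 1 ·f
pos 3 'a': at 11 ·f
pos 4 'a': at 12
pos 5 'b': at 13
pos 6 'd': at 14
pos 7 'a': at 15  → match P2@[3:7]
pos 8 'b': at 7 ·f
pos 9 'c': at 17 ·f  → match P4@[9:9]
pos 10 'b': at 7 ·f
pos 11 'b': at 7 ·f
pos 12 'a': at 8
pos 13 'a': at 9
pos 14 'b': at 10  → match P1@[11:14]
pos 15 'd': at 14 ·f
pos 16 'd': at 2 ·f
pos 17 'd': at 2 ·f
pos 18 'c': at 3  → match P3@[17:18],P4@[18:18]
pos 19 'a': at 4
pos 20 'd': at 5
pos 21 'd': at 6  → match P0@[16:21]
pos 22 'd': at 2 ·f
pos 23 'c': at 3  → match P3@[22:23],P4@[23:23]
pos 24 'c': at 17 ·f  → match P4@[24:24]
pos 25 'a': at 11 ·f
pos 26 'a': at 12
pos 27 'b': at 13
pos 28 'd': at 14
pos 29 'a': at 15  → match P2@[25:29]
pos 30 'a': at 12 ·f
pos 31 'b': at 13
pos 32 'c': at 17 ·f  → match P4@[32:32]
pos 33 'c': at 17 ·f  → match P4@[33:33]
pos 34 'd': at 1 ·f
pos 35 'c': at 16  → match P3@[34:35],P4@[35:35]

Matches: [[1,3],[1,4],[7,2],[9,4],[14,1],[18,3],[18,4],[21,0],[23,3],[23,4],[24,4],[29,2],[32,4],[33,4],[35,3],[35,4]]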